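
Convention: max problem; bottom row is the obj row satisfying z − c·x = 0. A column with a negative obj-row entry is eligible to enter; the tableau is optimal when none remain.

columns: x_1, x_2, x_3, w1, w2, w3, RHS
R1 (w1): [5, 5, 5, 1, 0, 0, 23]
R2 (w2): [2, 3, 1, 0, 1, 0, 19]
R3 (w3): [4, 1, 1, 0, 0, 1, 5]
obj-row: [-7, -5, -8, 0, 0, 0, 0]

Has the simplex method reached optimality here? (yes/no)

no

The obj-row has a negative entry -8 in column x_3, so it is not optimal.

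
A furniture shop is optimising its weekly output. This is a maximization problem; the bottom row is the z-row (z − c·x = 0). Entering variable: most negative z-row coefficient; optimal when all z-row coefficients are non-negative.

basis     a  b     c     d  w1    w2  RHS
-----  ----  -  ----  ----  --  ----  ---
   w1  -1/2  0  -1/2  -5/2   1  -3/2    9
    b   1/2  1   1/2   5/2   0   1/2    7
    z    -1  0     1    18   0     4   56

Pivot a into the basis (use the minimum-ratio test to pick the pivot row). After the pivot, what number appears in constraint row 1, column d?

0

Ratio test on column a — row 1: entry -1/2 ≤ 0; row 2: 7/(1/2) = 14. Minimum is 14 at row 2 (b leaves); pivot element 1/2.
Divide row 2 by 1/2; eliminate column a from the other rows.
Row 1 update in column d: -5/2 − (-1/2)·5 = 0.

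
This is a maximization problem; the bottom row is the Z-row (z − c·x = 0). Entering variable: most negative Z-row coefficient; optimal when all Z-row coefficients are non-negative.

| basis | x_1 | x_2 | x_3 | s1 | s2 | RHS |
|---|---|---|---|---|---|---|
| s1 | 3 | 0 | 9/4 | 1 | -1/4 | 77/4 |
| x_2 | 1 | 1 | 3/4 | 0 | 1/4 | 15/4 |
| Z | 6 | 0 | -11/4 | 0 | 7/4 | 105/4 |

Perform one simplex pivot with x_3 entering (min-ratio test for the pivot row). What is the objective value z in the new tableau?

40

Ratio test on column x_3 — row 1: (77/4)/(9/4) = 77/9; row 2: (15/4)/(3/4) = 5. Minimum is 5 at row 2 (x_2 leaves); pivot element 3/4.
Pivot on row 2; the Z-row RHS becomes 105/4 − (-11/4)·5 = 40.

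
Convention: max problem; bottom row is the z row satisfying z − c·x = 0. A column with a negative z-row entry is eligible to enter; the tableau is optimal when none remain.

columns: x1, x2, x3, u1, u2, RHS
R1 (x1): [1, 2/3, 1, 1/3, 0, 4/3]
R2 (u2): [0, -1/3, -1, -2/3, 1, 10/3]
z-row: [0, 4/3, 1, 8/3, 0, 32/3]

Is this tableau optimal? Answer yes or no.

Every z-row coefficient is ≥ 0, so the tableau is optimal.

yes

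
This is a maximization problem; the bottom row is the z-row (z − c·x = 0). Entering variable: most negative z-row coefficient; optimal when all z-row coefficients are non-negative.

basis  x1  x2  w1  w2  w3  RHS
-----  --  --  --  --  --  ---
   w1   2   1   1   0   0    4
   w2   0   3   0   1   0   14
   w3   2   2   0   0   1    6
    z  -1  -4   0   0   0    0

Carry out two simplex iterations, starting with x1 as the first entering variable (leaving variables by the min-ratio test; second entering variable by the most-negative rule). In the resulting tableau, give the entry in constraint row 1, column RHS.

1

Ratio test on column x1 — row 1: 4/2 = 2; row 2: entry 0 ≤ 0; row 3: 6/2 = 3. Minimum is 2 at row 1 (w1 leaves); pivot element 2.
Divide row 1 by 2; eliminate column x1 from the other rows.
Second iteration: most negative z-row entry is -7/2 in column x2, so x2 enters.
Ratio test on column x2 — row 1: 2/(1/2) = 4; row 2: 14/3 = 14/3; row 3: 2/1 = 2. Minimum is 2 at row 3 (w3 leaves); pivot element 1.
Divide row 3 by 1; eliminate column x2 from the other rows.
After both pivots, the entry at constraint row 1, column RHS is 1.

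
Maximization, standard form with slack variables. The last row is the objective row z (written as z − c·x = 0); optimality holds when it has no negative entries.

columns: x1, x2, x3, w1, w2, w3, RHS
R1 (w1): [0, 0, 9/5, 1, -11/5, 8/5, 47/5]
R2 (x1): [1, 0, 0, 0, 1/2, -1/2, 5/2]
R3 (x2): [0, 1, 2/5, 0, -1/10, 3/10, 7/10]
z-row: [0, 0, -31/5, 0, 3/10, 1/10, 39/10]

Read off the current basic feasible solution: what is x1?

5/2

x1 is basic (row 2); its value is the RHS of that row, 5/2.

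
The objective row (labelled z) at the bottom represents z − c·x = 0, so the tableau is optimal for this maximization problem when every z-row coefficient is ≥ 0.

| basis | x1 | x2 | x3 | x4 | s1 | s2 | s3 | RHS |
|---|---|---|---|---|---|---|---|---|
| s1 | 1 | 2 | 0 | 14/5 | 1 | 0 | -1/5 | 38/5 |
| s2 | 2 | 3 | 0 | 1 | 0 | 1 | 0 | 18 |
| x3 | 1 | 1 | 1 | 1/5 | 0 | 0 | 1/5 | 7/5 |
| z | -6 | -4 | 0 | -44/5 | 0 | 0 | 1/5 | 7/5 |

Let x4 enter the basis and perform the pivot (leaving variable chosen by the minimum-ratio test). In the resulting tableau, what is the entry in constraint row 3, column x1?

Ratio test on column x4 — row 1: (38/5)/(14/5) = 19/7; row 2: 18/1 = 18; row 3: (7/5)/(1/5) = 7. Minimum is 19/7 at row 1 (s1 leaves); pivot element 14/5.
Divide row 1 by 14/5; eliminate column x4 from the other rows.
Row 3 update in column x1: 1 − (1/5)·(5/14) = 13/14.

13/14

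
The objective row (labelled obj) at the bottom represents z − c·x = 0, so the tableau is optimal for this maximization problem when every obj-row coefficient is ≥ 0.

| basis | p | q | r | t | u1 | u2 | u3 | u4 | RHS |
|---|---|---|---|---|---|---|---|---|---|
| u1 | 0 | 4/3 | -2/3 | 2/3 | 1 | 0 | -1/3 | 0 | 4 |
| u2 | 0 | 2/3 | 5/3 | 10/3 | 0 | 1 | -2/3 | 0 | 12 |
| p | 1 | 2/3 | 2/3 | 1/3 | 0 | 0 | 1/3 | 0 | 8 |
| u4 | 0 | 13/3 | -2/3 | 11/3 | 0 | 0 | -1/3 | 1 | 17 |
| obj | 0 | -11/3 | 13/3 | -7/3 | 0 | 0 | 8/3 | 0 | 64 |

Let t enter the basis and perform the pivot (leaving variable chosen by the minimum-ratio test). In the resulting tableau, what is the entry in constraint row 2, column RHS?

18/5

Ratio test on column t — row 1: 4/(2/3) = 6; row 2: 12/(10/3) = 18/5; row 3: 8/(1/3) = 24; row 4: 17/(11/3) = 51/11. Minimum is 18/5 at row 2 (u2 leaves); pivot element 10/3.
Divide row 2 by 10/3; eliminate column t from the other rows.
In the new row 2, the RHS entry is the old entry divided by the pivot: 12/(10/3) = 18/5.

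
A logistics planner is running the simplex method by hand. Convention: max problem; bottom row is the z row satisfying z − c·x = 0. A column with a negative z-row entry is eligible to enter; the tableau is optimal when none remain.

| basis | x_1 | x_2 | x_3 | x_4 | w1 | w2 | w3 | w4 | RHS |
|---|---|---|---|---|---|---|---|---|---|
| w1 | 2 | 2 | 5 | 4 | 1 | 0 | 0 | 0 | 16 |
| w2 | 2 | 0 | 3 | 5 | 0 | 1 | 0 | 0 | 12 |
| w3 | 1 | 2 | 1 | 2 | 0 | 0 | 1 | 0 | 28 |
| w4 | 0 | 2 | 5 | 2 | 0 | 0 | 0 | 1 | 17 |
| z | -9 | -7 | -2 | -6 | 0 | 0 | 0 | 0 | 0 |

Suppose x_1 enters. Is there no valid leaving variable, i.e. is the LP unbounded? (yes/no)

Column x_1 has positive entries in row(s) 1, 2, 3, so the ratio test bounds it — not unbounded.

no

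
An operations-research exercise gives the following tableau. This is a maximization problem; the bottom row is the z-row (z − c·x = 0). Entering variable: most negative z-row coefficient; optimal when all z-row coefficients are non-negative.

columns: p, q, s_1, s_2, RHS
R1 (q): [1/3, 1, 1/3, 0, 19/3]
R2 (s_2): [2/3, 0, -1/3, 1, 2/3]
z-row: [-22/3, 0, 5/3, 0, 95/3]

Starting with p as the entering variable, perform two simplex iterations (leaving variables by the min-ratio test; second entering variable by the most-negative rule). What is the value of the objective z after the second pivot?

Ratio test on column p — row 1: (19/3)/(1/3) = 19; row 2: (2/3)/(2/3) = 1. Minimum is 1 at row 2 (s_2 leaves); pivot element 2/3.
Pivot on row 2; the z-row RHS becomes 95/3 − (-22/3)·1 = 39.
Next entering variable (most negative z-row entry -2): s_1.
Ratio test on column s_1 — row 1: 6/(1/2) = 12; row 2: entry -1/2 ≤ 0. Minimum is 12 at row 1 (q leaves); pivot element 1/2.
After the second pivot the z-row RHS is 39 − (-2)·12 = 63.

63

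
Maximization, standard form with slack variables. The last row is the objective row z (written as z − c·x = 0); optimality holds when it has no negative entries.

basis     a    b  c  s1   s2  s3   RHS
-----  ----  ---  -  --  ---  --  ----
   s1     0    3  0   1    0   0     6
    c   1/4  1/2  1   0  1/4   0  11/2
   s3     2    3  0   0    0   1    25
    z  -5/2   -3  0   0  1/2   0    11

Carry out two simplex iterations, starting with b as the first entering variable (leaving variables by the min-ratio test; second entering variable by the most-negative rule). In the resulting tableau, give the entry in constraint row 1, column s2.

Ratio test on column b — row 1: 6/3 = 2; row 2: (11/2)/(1/2) = 11; row 3: 25/3 = 25/3. Minimum is 2 at row 1 (s1 leaves); pivot element 3.
Divide row 1 by 3; eliminate column b from the other rows.
Second iteration: most negative z-row entry is -5/2 in column a, so a enters.
Ratio test on column a — row 1: entry 0 ≤ 0; row 2: (9/2)/(1/4) = 18; row 3: 19/2 = 19/2. Minimum is 19/2 at row 3 (s3 leaves); pivot element 2.
Divide row 3 by 2; eliminate column a from the other rows.
After both pivots, the entry at constraint row 1, column s2 is 0.

0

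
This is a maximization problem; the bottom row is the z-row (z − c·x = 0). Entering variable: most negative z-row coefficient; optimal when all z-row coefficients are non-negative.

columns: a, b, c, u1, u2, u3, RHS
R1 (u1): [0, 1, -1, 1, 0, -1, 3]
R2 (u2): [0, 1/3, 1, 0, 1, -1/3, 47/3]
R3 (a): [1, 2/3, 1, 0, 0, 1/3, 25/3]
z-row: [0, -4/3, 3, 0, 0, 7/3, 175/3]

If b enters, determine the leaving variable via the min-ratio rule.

Column b entries and ratios — u1: 3/1 = 3; u2: (47/3)/(1/3) = 47; a: (25/3)/(2/3) = 25/2.
Smallest ratio is 3 in the row of u1, so u1 leaves.

u1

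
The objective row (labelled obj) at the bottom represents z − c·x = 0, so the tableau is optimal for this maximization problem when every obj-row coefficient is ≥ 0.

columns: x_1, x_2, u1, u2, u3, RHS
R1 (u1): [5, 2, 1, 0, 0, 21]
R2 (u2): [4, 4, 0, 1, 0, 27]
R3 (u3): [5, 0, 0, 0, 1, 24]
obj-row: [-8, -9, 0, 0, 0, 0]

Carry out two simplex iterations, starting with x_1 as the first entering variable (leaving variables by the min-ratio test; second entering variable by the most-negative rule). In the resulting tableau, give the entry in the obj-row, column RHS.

233/4

Ratio test on column x_1 — row 1: 21/5 = 21/5; row 2: 27/4 = 27/4; row 3: 24/5 = 24/5. Minimum is 21/5 at row 1 (u1 leaves); pivot element 5.
Divide row 1 by 5; eliminate column x_1 from the other rows.
Second iteration: most negative obj-row entry is -29/5 in column x_2, so x_2 enters.
Ratio test on column x_2 — row 1: (21/5)/(2/5) = 21/2; row 2: (51/5)/(12/5) = 17/4; row 3: entry -2 ≤ 0. Minimum is 17/4 at row 2 (u2 leaves); pivot element 12/5.
Divide row 2 by 12/5; eliminate column x_2 from the other rows.
After both pivots, the entry at the obj-row, column RHS is 233/4.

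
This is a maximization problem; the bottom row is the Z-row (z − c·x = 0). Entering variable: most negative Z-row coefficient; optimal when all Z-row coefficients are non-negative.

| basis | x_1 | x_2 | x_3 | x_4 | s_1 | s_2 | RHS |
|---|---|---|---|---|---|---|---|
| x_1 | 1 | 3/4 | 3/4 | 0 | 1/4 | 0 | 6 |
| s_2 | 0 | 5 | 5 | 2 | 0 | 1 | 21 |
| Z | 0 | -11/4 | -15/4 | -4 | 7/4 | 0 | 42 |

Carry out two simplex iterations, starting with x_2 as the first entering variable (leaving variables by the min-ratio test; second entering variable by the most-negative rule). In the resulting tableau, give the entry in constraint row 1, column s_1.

Ratio test on column x_2 — row 1: 6/(3/4) = 8; row 2: 21/5 = 21/5. Minimum is 21/5 at row 2 (s_2 leaves); pivot element 5.
Divide row 2 by 5; eliminate column x_2 from the other rows.
Second iteration: most negative Z-row entry is -29/10 in column x_4, so x_4 enters.
Ratio test on column x_4 — row 1: entry -3/10 ≤ 0; row 2: (21/5)/(2/5) = 21/2. Minimum is 21/2 at row 2 (x_2 leaves); pivot element 2/5.
Divide row 2 by 2/5; eliminate column x_4 from the other rows.
After both pivots, the entry at constraint row 1, column s_1 is 1/4.

1/4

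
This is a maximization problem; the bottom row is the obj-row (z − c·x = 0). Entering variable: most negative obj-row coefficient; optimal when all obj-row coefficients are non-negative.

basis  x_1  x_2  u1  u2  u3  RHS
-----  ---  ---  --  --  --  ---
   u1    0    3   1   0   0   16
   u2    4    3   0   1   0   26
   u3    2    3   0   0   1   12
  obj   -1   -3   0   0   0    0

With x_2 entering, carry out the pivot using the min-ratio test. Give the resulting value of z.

12

Ratio test on column x_2 — row 1: 16/3 = 16/3; row 2: 26/3 = 26/3; row 3: 12/3 = 4. Minimum is 4 at row 3 (u3 leaves); pivot element 3.
Pivot on row 3; the obj-row RHS becomes 0 − (-3)·4 = 12.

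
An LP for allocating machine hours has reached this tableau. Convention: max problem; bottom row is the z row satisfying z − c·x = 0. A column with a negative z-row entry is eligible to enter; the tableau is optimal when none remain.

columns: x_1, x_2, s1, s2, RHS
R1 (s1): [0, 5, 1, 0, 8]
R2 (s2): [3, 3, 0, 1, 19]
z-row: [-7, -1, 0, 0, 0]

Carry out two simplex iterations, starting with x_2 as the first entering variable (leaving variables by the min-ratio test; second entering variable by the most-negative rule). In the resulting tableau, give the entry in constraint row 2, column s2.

1/3

Ratio test on column x_2 — row 1: 8/5 = 8/5; row 2: 19/3 = 19/3. Minimum is 8/5 at row 1 (s1 leaves); pivot element 5.
Divide row 1 by 5; eliminate column x_2 from the other rows.
Second iteration: most negative z-row entry is -7 in column x_1, so x_1 enters.
Ratio test on column x_1 — row 1: entry 0 ≤ 0; row 2: (71/5)/3 = 71/15. Minimum is 71/15 at row 2 (s2 leaves); pivot element 3.
Divide row 2 by 3; eliminate column x_1 from the other rows.
After both pivots, the entry at constraint row 2, column s2 is 1/3.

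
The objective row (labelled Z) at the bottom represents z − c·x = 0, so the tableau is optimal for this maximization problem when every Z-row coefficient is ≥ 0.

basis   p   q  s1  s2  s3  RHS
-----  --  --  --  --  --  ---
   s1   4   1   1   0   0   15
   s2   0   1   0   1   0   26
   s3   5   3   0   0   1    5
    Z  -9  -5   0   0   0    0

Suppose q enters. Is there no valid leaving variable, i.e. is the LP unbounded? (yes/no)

no

Column q has positive entries in row(s) 1, 2, 3, so the ratio test bounds it — not unbounded.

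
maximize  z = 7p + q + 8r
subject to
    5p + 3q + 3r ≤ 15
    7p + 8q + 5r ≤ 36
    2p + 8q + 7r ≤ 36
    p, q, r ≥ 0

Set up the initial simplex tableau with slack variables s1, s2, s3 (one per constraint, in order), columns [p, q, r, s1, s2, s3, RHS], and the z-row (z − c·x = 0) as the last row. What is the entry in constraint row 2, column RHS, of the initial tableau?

The RHS of constraint 2 is b_2 = 36.

36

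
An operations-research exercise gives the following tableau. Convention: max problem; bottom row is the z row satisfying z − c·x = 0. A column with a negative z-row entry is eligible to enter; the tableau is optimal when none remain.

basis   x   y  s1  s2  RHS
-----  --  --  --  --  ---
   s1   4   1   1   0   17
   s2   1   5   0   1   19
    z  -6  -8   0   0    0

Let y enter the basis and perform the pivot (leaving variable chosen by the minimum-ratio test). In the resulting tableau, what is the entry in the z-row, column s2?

8/5

Ratio test on column y — row 1: 17/1 = 17; row 2: 19/5 = 19/5. Minimum is 19/5 at row 2 (s2 leaves); pivot element 5.
Divide row 2 by 5; eliminate column y from the other rows.
z-row update in column s2: 0 − (-8)·(1/5) = 8/5.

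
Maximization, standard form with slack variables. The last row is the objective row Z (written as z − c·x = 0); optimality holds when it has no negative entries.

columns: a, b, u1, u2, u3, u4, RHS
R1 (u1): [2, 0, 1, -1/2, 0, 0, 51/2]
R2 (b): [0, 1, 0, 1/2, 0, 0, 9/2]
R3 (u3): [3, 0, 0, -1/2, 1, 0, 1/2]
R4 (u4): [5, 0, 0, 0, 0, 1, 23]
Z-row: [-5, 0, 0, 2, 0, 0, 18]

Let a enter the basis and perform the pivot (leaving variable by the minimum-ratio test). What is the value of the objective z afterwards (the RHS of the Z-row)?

113/6

Ratio test on column a — row 1: (51/2)/2 = 51/4; row 2: entry 0 ≤ 0; row 3: (1/2)/3 = 1/6; row 4: 23/5 = 23/5. Minimum is 1/6 at row 3 (u3 leaves); pivot element 3.
Pivot on row 3; the Z-row RHS becomes 18 − (-5)·(1/6) = 113/6.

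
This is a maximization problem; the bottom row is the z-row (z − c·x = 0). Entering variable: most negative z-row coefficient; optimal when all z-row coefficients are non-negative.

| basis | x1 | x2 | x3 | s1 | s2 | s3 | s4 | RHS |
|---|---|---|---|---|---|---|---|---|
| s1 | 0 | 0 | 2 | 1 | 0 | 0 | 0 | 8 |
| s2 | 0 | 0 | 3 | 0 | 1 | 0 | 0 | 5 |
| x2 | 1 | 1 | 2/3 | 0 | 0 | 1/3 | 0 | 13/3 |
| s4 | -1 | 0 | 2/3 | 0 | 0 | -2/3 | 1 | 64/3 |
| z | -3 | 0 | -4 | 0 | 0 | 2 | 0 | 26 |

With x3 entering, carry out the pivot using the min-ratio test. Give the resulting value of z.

Ratio test on column x3 — row 1: 8/2 = 4; row 2: 5/3 = 5/3; row 3: (13/3)/(2/3) = 13/2; row 4: (64/3)/(2/3) = 32. Minimum is 5/3 at row 2 (s2 leaves); pivot element 3.
Pivot on row 2; the z-row RHS becomes 26 − (-4)·(5/3) = 98/3.

98/3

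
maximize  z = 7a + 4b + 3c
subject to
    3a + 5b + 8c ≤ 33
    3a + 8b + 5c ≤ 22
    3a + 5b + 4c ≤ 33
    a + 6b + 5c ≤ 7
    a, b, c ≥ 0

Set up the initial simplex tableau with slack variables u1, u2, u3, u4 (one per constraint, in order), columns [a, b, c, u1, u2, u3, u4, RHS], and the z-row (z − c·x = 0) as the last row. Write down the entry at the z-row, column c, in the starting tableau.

-3

The z-row carries the negated objective coefficients: the c entry is -3.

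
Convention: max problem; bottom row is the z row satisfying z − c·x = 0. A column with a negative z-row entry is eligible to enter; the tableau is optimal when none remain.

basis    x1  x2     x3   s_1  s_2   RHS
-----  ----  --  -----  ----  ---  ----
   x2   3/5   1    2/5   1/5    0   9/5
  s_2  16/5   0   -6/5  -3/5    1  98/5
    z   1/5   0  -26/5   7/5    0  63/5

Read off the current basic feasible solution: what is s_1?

s_1 is not in the basis, so in the current basic feasible solution s_1 = 0.

0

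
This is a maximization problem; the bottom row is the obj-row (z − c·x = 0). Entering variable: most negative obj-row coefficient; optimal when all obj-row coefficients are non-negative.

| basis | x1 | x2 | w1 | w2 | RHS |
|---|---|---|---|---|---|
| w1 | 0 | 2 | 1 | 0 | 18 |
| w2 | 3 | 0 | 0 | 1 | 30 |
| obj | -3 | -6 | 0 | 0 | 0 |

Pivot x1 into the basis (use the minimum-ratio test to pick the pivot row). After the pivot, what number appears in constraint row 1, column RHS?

18

Ratio test on column x1 — row 1: entry 0 ≤ 0; row 2: 30/3 = 10. Minimum is 10 at row 2 (w2 leaves); pivot element 3.
Divide row 2 by 3; eliminate column x1 from the other rows.
Row 1 update in column RHS: 18 − 0·10 = 18.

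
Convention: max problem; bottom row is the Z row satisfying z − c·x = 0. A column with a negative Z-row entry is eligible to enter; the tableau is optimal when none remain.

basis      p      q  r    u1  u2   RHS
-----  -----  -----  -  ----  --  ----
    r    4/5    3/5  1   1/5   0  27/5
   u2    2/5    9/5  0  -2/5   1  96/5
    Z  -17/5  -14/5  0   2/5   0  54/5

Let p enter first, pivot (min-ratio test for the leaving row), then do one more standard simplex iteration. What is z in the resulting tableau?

36

Ratio test on column p — row 1: (27/5)/(4/5) = 27/4; row 2: (96/5)/(2/5) = 48. Minimum is 27/4 at row 1 (r leaves); pivot element 4/5.
Pivot on row 1; the Z-row RHS becomes 54/5 − (-17/5)·(27/4) = 135/4.
Next entering variable (most negative Z-row entry -1/4): q.
Ratio test on column q — row 1: (27/4)/(3/4) = 9; row 2: (33/2)/(3/2) = 11. Minimum is 9 at row 1 (p leaves); pivot element 3/4.
After the second pivot the Z-row RHS is 135/4 − (-1/4)·9 = 36.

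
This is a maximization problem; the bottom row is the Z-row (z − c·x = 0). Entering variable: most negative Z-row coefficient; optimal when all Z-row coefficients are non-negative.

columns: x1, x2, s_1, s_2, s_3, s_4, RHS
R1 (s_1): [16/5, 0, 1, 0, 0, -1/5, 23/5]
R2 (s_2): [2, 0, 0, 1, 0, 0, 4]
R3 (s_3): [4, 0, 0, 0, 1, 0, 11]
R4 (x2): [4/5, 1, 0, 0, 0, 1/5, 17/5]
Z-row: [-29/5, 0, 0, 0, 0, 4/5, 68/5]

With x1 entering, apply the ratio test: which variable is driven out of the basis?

Column x1 entries and ratios — s_1: (23/5)/(16/5) = 23/16; s_2: 4/2 = 2; s_3: 11/4 = 11/4; x2: (17/5)/(4/5) = 17/4.
Smallest ratio is 23/16 in the row of s_1, so s_1 leaves.

s_1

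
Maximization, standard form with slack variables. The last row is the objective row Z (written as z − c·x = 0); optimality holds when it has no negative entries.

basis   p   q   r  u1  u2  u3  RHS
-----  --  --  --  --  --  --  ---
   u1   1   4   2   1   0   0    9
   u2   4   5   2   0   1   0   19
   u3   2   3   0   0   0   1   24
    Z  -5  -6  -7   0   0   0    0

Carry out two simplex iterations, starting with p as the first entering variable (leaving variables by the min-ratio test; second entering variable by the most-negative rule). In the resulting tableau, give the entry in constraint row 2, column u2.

1/3

Ratio test on column p — row 1: 9/1 = 9; row 2: 19/4 = 19/4; row 3: 24/2 = 12. Minimum is 19/4 at row 2 (u2 leaves); pivot element 4.
Divide row 2 by 4; eliminate column p from the other rows.
Second iteration: most negative Z-row entry is -9/2 in column r, so r enters.
Ratio test on column r — row 1: (17/4)/(3/2) = 17/6; row 2: (19/4)/(1/2) = 19/2; row 3: entry -1 ≤ 0. Minimum is 17/6 at row 1 (u1 leaves); pivot element 3/2.
Divide row 1 by 3/2; eliminate column r from the other rows.
After both pivots, the entry at constraint row 2, column u2 is 1/3.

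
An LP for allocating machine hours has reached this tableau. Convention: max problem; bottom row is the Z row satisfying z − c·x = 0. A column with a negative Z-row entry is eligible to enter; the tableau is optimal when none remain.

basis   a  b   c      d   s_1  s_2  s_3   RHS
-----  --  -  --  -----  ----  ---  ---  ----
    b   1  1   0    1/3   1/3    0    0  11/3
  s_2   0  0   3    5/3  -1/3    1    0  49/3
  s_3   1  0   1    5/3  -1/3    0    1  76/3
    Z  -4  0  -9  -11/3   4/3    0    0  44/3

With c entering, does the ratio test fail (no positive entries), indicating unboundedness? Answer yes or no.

no

Column c has positive entries in row(s) 2, 3, so the ratio test bounds it — not unbounded.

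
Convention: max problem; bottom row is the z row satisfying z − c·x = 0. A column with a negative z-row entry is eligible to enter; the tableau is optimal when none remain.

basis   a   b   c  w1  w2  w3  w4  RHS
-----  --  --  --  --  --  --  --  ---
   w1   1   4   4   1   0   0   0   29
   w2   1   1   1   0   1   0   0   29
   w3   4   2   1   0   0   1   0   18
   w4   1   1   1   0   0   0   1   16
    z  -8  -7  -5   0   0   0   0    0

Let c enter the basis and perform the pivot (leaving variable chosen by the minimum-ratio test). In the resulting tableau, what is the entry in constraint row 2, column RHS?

87/4

Ratio test on column c — row 1: 29/4 = 29/4; row 2: 29/1 = 29; row 3: 18/1 = 18; row 4: 16/1 = 16. Minimum is 29/4 at row 1 (w1 leaves); pivot element 4.
Divide row 1 by 4; eliminate column c from the other rows.
Row 2 update in column RHS: 29 − 1·(29/4) = 87/4.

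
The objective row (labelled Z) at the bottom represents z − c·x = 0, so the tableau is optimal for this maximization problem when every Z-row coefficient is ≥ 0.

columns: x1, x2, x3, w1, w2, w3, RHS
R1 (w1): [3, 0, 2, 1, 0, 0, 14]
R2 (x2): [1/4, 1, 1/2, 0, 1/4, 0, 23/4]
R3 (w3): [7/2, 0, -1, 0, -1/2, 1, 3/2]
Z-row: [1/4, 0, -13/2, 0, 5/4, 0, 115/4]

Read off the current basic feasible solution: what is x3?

x3 is not in the basis, so in the current basic feasible solution x3 = 0.

0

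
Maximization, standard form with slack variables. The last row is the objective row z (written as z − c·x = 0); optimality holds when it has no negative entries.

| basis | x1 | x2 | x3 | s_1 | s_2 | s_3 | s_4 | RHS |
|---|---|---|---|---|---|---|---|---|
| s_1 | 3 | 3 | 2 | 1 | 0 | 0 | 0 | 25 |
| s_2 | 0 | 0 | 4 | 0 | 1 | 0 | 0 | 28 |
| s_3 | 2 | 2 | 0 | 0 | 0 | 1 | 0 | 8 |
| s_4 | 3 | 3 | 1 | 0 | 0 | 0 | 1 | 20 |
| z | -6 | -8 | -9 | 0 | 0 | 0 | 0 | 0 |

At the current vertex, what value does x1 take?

0

x1 is not in the basis, so in the current basic feasible solution x1 = 0.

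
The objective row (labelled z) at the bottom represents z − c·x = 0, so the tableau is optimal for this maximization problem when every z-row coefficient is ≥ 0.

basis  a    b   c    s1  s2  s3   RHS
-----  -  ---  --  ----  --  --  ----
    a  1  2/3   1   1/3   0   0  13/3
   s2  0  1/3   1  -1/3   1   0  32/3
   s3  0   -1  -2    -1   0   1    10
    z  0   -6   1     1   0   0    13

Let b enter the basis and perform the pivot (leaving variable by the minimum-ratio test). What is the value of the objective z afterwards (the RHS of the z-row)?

52

Ratio test on column b — row 1: (13/3)/(2/3) = 13/2; row 2: (32/3)/(1/3) = 32; row 3: entry -1 ≤ 0. Minimum is 13/2 at row 1 (a leaves); pivot element 2/3.
Pivot on row 1; the z-row RHS becomes 13 − (-6)·(13/2) = 52.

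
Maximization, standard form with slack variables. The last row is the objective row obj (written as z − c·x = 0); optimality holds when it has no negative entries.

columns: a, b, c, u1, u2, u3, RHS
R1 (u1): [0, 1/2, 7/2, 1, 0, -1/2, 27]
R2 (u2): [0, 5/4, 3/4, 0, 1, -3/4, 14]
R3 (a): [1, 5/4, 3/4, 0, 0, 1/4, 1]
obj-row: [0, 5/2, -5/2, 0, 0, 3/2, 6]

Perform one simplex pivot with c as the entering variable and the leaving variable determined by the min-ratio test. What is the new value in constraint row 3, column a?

4/3

Ratio test on column c — row 1: 27/(7/2) = 54/7; row 2: 14/(3/4) = 56/3; row 3: 1/(3/4) = 4/3. Minimum is 4/3 at row 3 (a leaves); pivot element 3/4.
Divide row 3 by 3/4; eliminate column c from the other rows.
In the new row 3, the a entry is the old entry divided by the pivot: 1/(3/4) = 4/3.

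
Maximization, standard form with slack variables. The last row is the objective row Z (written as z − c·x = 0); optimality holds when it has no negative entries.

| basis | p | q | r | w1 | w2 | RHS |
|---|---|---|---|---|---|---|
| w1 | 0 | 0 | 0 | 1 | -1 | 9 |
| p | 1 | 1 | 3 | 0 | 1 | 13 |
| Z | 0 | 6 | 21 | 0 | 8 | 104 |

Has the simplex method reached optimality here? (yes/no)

Every Z-row coefficient is ≥ 0, so the tableau is optimal.

yes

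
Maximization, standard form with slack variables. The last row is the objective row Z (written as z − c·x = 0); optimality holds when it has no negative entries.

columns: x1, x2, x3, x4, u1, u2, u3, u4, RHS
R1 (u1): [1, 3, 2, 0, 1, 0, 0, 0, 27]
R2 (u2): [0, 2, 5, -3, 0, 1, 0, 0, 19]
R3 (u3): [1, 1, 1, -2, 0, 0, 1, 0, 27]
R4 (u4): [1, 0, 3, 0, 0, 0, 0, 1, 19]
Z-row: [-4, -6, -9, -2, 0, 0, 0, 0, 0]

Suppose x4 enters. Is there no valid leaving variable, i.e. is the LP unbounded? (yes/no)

yes

Every constraint-row entry in column x4 is ≤ 0, so increasing x4 is unbounded.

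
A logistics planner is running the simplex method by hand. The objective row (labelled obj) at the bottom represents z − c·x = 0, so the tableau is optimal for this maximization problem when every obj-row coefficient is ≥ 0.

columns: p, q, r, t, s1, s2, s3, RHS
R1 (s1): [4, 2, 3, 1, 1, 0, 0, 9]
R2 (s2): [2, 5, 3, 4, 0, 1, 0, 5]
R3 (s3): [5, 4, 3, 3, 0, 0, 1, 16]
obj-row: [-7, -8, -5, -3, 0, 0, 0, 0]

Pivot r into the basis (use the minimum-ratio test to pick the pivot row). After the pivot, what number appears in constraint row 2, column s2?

Ratio test on column r — row 1: 9/3 = 3; row 2: 5/3 = 5/3; row 3: 16/3 = 16/3. Minimum is 5/3 at row 2 (s2 leaves); pivot element 3.
Divide row 2 by 3; eliminate column r from the other rows.
In the new row 2, the s2 entry is the old entry divided by the pivot: 1/3 = 1/3.

1/3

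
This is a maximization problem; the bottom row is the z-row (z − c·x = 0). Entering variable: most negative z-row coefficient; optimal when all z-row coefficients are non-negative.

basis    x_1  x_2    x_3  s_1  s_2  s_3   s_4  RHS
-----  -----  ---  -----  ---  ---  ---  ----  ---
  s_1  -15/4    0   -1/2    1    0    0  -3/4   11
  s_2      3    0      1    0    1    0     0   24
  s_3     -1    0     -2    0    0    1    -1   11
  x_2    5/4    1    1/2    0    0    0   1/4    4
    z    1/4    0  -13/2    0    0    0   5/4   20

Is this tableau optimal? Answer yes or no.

no

The z-row has a negative entry -13/2 in column x_3, so it is not optimal.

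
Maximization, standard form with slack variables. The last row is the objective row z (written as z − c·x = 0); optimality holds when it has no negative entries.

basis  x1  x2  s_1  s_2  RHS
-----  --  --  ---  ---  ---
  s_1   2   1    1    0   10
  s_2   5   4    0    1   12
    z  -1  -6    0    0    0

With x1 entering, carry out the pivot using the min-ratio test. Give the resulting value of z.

12/5

Ratio test on column x1 — row 1: 10/2 = 5; row 2: 12/5 = 12/5. Minimum is 12/5 at row 2 (s_2 leaves); pivot element 5.
Pivot on row 2; the z-row RHS becomes 0 − (-1)·(12/5) = 12/5.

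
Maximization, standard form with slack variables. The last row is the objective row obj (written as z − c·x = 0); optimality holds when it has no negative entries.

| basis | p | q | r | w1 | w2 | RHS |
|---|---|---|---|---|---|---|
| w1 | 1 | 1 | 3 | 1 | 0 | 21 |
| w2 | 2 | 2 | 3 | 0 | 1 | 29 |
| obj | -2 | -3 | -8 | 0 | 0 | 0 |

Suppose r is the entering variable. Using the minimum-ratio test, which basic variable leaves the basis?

w1

Column r entries and ratios — w1: 21/3 = 7; w2: 29/3 = 29/3.
Smallest ratio is 7 in the row of w1, so w1 leaves.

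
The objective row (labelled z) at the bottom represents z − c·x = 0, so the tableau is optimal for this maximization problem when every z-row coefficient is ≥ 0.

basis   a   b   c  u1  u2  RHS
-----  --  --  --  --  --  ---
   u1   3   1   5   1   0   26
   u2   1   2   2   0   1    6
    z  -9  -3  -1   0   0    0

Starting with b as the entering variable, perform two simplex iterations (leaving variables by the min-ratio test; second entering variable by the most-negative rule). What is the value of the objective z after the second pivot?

Ratio test on column b — row 1: 26/1 = 26; row 2: 6/2 = 3. Minimum is 3 at row 2 (u2 leaves); pivot element 2.
Pivot on row 2; the z-row RHS becomes 0 − (-3)·3 = 9.
Next entering variable (most negative z-row entry -15/2): a.
Ratio test on column a — row 1: 23/(5/2) = 46/5; row 2: 3/(1/2) = 6. Minimum is 6 at row 2 (b leaves); pivot element 1/2.
After the second pivot the z-row RHS is 9 − (-15/2)·6 = 54.

54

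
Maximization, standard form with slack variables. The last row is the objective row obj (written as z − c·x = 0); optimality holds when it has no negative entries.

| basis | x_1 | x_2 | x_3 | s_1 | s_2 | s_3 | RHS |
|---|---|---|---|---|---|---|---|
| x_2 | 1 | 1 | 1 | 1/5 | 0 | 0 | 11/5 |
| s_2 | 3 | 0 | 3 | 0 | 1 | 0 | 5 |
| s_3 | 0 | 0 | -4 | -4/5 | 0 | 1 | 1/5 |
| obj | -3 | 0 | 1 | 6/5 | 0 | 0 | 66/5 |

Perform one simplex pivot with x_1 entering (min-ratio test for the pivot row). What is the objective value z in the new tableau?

Ratio test on column x_1 — row 1: (11/5)/1 = 11/5; row 2: 5/3 = 5/3; row 3: entry 0 ≤ 0. Minimum is 5/3 at row 2 (s_2 leaves); pivot element 3.
Pivot on row 2; the obj-row RHS becomes 66/5 − (-3)·(5/3) = 91/5.

91/5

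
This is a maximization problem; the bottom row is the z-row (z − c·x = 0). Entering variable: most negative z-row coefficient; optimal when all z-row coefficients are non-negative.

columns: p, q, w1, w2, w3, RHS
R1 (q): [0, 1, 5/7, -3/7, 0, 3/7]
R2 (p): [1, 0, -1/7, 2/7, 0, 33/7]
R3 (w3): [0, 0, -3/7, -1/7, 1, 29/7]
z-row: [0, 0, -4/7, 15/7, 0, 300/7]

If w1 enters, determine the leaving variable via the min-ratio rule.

q

Column w1 entries and ratios — q: (3/7)/(5/7) = 3/5; p: -1/7 ≤ 0, skip; w3: -3/7 ≤ 0, skip.
Smallest ratio is 3/5 in the row of q, so q leaves.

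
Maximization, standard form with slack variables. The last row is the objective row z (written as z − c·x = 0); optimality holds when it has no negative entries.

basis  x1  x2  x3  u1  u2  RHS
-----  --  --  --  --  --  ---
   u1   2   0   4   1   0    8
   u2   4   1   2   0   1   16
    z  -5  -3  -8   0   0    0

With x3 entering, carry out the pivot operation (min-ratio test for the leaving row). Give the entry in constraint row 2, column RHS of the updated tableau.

Ratio test on column x3 — row 1: 8/4 = 2; row 2: 16/2 = 8. Minimum is 2 at row 1 (u1 leaves); pivot element 4.
Divide row 1 by 4; eliminate column x3 from the other rows.
Row 2 update in column RHS: 16 − 2·2 = 12.

12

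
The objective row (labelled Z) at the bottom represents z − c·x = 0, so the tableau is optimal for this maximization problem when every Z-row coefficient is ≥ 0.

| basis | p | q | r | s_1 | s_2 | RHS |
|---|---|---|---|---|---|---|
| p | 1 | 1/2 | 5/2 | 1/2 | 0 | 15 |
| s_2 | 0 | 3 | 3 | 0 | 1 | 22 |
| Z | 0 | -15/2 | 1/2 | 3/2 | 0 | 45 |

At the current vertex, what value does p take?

15

p is basic (row 1); its value is the RHS of that row, 15.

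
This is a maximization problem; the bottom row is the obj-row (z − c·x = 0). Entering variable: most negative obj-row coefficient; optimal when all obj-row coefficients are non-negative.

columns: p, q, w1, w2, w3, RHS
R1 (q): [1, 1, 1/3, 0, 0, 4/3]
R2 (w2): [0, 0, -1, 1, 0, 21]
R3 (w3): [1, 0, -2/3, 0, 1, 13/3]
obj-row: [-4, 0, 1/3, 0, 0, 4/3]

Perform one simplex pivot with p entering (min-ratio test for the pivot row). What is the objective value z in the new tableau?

Ratio test on column p — row 1: (4/3)/1 = 4/3; row 2: entry 0 ≤ 0; row 3: (13/3)/1 = 13/3. Minimum is 4/3 at row 1 (q leaves); pivot element 1.
Pivot on row 1; the obj-row RHS becomes 4/3 − (-4)·(4/3) = 20/3.

20/3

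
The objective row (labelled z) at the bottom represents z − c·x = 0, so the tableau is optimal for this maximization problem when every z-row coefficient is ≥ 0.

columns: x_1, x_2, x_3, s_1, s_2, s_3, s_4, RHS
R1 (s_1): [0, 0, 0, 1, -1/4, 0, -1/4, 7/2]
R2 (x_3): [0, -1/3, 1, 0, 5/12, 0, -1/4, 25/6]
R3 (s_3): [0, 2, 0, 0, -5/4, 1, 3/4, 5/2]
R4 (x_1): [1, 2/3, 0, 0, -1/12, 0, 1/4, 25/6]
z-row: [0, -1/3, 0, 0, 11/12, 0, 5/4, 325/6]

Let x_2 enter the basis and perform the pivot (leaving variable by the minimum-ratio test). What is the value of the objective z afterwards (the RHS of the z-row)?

655/12

Ratio test on column x_2 — row 1: entry 0 ≤ 0; row 2: entry -1/3 ≤ 0; row 3: (5/2)/2 = 5/4; row 4: (25/6)/(2/3) = 25/4. Minimum is 5/4 at row 3 (s_3 leaves); pivot element 2.
Pivot on row 3; the z-row RHS becomes 325/6 − (-1/3)·(5/4) = 655/12.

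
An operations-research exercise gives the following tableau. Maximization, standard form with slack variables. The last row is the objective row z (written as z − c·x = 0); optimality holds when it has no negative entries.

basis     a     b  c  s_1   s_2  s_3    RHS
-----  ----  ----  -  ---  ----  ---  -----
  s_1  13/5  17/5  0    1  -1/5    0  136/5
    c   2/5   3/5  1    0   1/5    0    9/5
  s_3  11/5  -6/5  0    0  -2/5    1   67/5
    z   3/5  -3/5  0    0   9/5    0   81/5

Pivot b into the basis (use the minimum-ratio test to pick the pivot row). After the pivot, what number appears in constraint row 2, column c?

5/3

Ratio test on column b — row 1: (136/5)/(17/5) = 8; row 2: (9/5)/(3/5) = 3; row 3: entry -6/5 ≤ 0. Minimum is 3 at row 2 (c leaves); pivot element 3/5.
Divide row 2 by 3/5; eliminate column b from the other rows.
In the new row 2, the c entry is the old entry divided by the pivot: 1/(3/5) = 5/3.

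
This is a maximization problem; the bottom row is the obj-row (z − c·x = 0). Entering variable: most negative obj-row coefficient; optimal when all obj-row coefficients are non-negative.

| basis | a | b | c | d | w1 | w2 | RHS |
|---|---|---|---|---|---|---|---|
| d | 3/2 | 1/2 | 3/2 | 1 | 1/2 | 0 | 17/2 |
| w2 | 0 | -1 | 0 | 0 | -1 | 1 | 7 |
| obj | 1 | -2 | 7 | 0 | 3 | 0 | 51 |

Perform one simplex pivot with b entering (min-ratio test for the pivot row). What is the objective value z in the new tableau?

85

Ratio test on column b — row 1: (17/2)/(1/2) = 17; row 2: entry -1 ≤ 0. Minimum is 17 at row 1 (d leaves); pivot element 1/2.
Pivot on row 1; the obj-row RHS becomes 51 − (-2)·17 = 85.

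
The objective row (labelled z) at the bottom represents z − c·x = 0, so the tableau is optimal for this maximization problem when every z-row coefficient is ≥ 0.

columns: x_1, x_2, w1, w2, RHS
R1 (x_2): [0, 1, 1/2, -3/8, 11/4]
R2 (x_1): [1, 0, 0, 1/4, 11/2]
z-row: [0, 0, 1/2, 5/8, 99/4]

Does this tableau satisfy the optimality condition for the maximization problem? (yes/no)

yes

Every z-row coefficient is ≥ 0, so the tableau is optimal.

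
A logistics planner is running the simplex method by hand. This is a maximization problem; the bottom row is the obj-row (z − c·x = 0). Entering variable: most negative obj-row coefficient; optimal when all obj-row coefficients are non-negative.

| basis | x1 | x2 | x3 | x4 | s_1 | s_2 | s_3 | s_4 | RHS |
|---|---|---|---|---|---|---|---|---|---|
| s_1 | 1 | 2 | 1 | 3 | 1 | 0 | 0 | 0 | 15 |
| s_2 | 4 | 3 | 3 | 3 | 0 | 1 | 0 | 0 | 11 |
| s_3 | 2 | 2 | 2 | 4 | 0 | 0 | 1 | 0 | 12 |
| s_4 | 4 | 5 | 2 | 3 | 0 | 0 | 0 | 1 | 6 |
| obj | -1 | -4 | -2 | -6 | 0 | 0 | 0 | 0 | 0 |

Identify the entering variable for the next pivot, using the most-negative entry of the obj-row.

x4

Negative obj-row entries: x1: -1, x2: -4, x3: -2, x4: -6.
The most negative is -6 in column x4, so x4 enters.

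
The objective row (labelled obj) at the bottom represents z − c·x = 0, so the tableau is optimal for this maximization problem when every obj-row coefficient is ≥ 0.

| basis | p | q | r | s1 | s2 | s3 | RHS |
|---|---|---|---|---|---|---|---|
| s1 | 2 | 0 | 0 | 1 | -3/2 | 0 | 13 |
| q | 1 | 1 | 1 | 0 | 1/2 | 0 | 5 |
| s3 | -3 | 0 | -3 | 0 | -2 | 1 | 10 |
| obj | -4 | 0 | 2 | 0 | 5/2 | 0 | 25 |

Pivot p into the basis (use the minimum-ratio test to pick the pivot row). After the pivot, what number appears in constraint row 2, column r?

Ratio test on column p — row 1: 13/2 = 13/2; row 2: 5/1 = 5; row 3: entry -3 ≤ 0. Minimum is 5 at row 2 (q leaves); pivot element 1.
Divide row 2 by 1; eliminate column p from the other rows.
In the new row 2, the r entry is the old entry divided by the pivot: 1/1 = 1.

1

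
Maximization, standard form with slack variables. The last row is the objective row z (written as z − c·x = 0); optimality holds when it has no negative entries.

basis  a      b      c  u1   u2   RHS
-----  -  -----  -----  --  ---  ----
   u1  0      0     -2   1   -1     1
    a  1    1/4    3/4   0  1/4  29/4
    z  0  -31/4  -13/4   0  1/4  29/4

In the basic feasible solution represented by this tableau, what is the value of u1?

u1 is basic (row 1); its value is the RHS of that row, 1.

1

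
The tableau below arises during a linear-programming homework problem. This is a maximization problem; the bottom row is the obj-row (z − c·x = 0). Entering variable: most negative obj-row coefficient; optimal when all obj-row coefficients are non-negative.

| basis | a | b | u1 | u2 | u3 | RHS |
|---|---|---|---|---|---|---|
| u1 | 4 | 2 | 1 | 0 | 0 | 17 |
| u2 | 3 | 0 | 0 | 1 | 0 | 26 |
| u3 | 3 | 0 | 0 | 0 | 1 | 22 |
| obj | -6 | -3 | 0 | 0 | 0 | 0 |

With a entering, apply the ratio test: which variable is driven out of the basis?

u1

Column a entries and ratios — u1: 17/4 = 17/4; u2: 26/3 = 26/3; u3: 22/3 = 22/3.
Smallest ratio is 17/4 in the row of u1, so u1 leaves.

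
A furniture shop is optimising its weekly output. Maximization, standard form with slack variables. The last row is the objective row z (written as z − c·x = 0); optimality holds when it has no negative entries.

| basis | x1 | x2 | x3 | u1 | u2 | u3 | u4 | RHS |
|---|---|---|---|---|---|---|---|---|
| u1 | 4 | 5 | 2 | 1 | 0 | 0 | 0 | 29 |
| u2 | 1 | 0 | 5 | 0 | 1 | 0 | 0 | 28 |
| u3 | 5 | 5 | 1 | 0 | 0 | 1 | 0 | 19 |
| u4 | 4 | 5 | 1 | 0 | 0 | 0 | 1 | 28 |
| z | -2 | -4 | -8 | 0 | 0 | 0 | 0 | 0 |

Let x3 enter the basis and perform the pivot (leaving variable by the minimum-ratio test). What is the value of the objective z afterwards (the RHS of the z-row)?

Ratio test on column x3 — row 1: 29/2 = 29/2; row 2: 28/5 = 28/5; row 3: 19/1 = 19; row 4: 28/1 = 28. Minimum is 28/5 at row 2 (u2 leaves); pivot element 5.
Pivot on row 2; the z-row RHS becomes 0 − (-8)·(28/5) = 224/5.

224/5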